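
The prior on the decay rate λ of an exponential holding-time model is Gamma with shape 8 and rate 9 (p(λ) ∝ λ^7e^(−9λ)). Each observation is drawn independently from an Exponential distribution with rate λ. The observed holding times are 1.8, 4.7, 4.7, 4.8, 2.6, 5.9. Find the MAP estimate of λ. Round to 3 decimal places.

λ̂_MAP = 0.388

The Exponential(rate=λ) likelihood is ∝ λ^n e^(−λΣtᵢ). Here n = 6 and Σtᵢ = 1.8 + 4.7 + 4.7 + 4.8 + 2.6 + 5.9 = 24.5.
Posterior ∝ λ^7e^(−9λ) · λ^6e^(−24.5λ) = λ^13e^(−33.5λ), i.e. Gamma(14, 33.5).
Mode = (a−1)/b = 13/33.5 ≈ 0.388.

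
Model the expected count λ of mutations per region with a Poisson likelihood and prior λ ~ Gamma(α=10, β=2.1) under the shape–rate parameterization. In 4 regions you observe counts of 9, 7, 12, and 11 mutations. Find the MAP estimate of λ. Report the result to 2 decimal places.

λ̂_MAP = 7.87

Σxᵢ = 9+7+12+11 = 39, with n = 4.
Posterior ∝ λ^9e^(−2.1λ) · λ^39e^(−4λ) = λ^48e^(−6.1λ), i.e. Gamma(shape=49, rate=6.1).
The mode of a Gamma(a, b) with a ≥ 1 (shape–rate) is (a−1)/b = 48/6.1 ≈ 7.87.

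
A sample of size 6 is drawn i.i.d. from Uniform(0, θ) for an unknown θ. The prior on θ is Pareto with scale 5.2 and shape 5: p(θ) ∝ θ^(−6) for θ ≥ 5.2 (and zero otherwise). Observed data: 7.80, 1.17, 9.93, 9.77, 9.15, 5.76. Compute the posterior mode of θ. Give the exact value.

θ̂_MAP = 9.93

The Uniform(0, θ) likelihood is θ^(−n) for θ ≥ max(xᵢ), zero otherwise. Here max(xᵢ) = 9.93.
Posterior ∝ θ^(−6) · θ^(−6) = θ^(−12) on θ ≥ max(5.2, 9.93) = 9.93.
This density is strictly decreasing in θ, so the posterior mode lies at the lower boundary of the support.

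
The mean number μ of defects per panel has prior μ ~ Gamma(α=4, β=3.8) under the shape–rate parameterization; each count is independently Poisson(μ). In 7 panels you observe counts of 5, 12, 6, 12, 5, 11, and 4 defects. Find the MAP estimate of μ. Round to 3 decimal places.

μ̂_MAP = 5.370

Σxᵢ = 5+12+6+12+5+11+4 = 55, with n = 7.
Posterior ∝ μ^3e^(−3.8μ) · μ^55e^(−7μ) = μ^58e^(−10.8μ), i.e. Gamma(shape=59, rate=10.8).
The mode of a Gamma(a, b) with a ≥ 1 (shape–rate) is (a−1)/b = 58/10.8 ≈ 5.370.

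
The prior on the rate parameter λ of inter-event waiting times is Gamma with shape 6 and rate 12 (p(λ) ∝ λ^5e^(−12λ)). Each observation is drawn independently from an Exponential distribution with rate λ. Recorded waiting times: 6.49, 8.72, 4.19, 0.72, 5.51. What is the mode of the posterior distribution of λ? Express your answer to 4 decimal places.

The Exponential(rate=λ) likelihood is ∝ λ^n e^(−λΣtᵢ). Here n = 5 and Σtᵢ = 6.49 + 8.72 + 4.19 + 0.72 + 5.51 = 25.63.
Posterior ∝ λ^5e^(−12λ) · λ^5e^(−25.63λ) = λ^10e^(−37.63λ), i.e. Gamma(11, 37.63).
Mode = (a−1)/b = 10/37.63 ≈ 0.2657.

λ̂_MAP = 0.2657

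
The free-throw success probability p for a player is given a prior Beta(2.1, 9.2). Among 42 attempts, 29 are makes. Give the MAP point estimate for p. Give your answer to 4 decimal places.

Prior: Beta(2.1, 9.2).
Data: 29 successes in 42 trials. The binomial likelihood contributes p^29(1−p)^13, so the posterior is Beta(2.1+29, 9.2+13) = Beta(31.1, 22.2).
For Beta(a, b) with a, b > 1 the mode is (a−1)/(a+b−2) = 30.1/51.3 ≈ 0.5867.

p̂_MAP = 0.5867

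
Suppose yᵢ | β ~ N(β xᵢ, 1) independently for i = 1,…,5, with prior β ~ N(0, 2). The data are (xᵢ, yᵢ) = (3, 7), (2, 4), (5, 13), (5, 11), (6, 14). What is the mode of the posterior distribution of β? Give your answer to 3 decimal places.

β̂_MAP = 2.342

log p(β | y) = −Σ(yᵢ − βxᵢ)²/(2·1) − β²/(2·2) + const.
Setting the derivative to zero: Σxᵢ(yᵢ − βxᵢ)/1 − β/2 = 0, so β = Σxᵢyᵢ / (Σxᵢ² + σ²/τ²).
Σxᵢyᵢ = 3·7 + 2·4 + 5·13 + 5·11 + 6·14 = 233; Σxᵢ² = 99; σ²/τ² = 0.5.
β̂_MAP = 233 / (99 + 0.5) = 233/99.5 ≈ 2.342.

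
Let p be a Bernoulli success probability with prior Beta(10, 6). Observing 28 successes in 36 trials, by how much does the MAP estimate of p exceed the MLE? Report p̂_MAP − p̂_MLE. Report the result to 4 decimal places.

MAP − MLE = -0.0378

Posterior is Beta(38, 14); MAP = (38−1)/(52−2) = 37/50 ≈ 0.74000.
MLE ignores the prior: p̂_MLE = k/n = 28/36 ≈ 0.77778.
Difference = 37/50 − 28/36 = -17/450 ≈ -0.0378.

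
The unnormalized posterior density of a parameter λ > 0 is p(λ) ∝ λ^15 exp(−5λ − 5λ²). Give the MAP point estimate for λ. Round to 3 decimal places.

ℓ'(λ) = 15/λ − 5 − 10λ. Setting this to zero and multiplying by λ: 10λ² + 5λ − 15 = 0.
λ = (−5 + √(5² + 4·10·15)) / (2·10) = (−5 + √625) / 20 = (−5 + 25)/20 = 1.
ℓ''(λ) = −15/λ² − 10 < 0, confirming a maximum.

λ̂_MAP = 1.000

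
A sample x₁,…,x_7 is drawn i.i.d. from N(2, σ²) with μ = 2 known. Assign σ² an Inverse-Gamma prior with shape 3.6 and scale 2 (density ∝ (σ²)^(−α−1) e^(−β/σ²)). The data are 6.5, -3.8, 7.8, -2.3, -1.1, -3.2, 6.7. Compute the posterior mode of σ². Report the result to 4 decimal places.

σ̂²_MAP = 10.4173

Sum of squared deviations about the known mean: SS = (6.5−2)² + (-3.8−2)² + (7.8−2)² + (-2.3−2)² + (-1.1−2)² + (-3.2−2)² + (6.7−2)² = 164.76.
The Normal likelihood contributes (σ²)^(−n/2) exp(−SS/(2σ²)), so the posterior is Inverse-Gamma(α + n/2, β + SS/2) = Inverse-Gamma(7.1, 84.38).
The mode of Inverse-Gamma(a, b) is b/(a+1) = 84.38/8.1 ≈ 10.4173.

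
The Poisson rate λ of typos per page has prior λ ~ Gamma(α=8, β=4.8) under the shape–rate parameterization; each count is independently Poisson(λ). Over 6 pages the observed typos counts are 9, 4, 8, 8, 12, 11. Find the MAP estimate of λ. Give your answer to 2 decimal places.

Σxᵢ = 9+4+8+8+12+11 = 52, with n = 6.
Posterior ∝ λ^7e^(−4.8λ) · λ^52e^(−6λ) = λ^59e^(−10.8λ), i.e. Gamma(shape=60, rate=10.8).
The mode of a Gamma(a, b) with a ≥ 1 (shape–rate) is (a−1)/b = 59/10.8 ≈ 5.46.

λ̂_MAP = 5.46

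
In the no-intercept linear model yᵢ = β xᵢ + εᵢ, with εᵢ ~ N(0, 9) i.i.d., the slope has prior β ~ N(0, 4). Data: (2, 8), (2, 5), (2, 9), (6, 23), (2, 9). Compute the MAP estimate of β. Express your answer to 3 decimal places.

β̂_MAP = 3.687

log p(β | y) = −Σ(yᵢ − βxᵢ)²/(2·9) − β²/(2·4) + const.
Setting the derivative to zero: Σxᵢ(yᵢ − βxᵢ)/9 − β/4 = 0, so β = Σxᵢyᵢ / (Σxᵢ² + σ²/τ²).
Σxᵢyᵢ = 2·8 + 2·5 + 2·9 + 6·23 + 2·9 = 200; Σxᵢ² = 52; σ²/τ² = 2.25.
β̂_MAP = 200 / (52 + 2.25) = 200/54.25 ≈ 3.687.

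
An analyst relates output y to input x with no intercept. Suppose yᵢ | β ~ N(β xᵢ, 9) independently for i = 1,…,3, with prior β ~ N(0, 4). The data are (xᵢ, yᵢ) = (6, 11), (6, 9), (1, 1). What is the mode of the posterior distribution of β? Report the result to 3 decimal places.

β̂_MAP = 1.608

log p(β | y) = −Σ(yᵢ − βxᵢ)²/(2·9) − β²/(2·4) + const.
Setting the derivative to zero: Σxᵢ(yᵢ − βxᵢ)/9 − β/4 = 0, so β = Σxᵢyᵢ / (Σxᵢ² + σ²/τ²).
Σxᵢyᵢ = 6·11 + 6·9 + 1·1 = 121; Σxᵢ² = 73; σ²/τ² = 2.25.
β̂_MAP = 121 / (73 + 2.25) = 121/75.25 ≈ 1.608.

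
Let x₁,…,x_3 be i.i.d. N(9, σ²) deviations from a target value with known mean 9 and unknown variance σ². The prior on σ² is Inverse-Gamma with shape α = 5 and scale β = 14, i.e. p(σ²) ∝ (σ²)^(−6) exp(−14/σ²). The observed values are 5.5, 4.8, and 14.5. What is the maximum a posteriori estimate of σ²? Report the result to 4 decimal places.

σ̂²_MAP = 5.8760

Sum of squared deviations about the known mean: SS = (5.5−9)² + (4.8−9)² + (14.5−9)² = 60.14.
The Normal likelihood contributes (σ²)^(−n/2) exp(−SS/(2σ²)), so the posterior is Inverse-Gamma(α + n/2, β + SS/2) = Inverse-Gamma(6.5, 44.07).
The mode of Inverse-Gamma(a, b) is b/(a+1) = 44.07/7.5 ≈ 5.8760.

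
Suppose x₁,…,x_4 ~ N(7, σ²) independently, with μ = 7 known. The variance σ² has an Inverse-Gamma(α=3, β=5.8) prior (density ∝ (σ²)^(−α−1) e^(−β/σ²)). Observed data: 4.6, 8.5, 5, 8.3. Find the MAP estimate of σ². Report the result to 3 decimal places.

σ̂²_MAP = 2.108

Sum of squared deviations about the known mean: SS = (4.6−7)² + (8.5−7)² + (5−7)² + (8.3−7)² = 13.7.
The Normal likelihood contributes (σ²)^(−n/2) exp(−SS/(2σ²)), so the posterior is Inverse-Gamma(α + n/2, β + SS/2) = Inverse-Gamma(5, 12.65).
The mode of Inverse-Gamma(a, b) is b/(a+1) = 12.65/6 ≈ 2.108.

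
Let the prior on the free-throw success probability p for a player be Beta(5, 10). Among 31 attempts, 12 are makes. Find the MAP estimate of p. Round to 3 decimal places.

Prior: Beta(5, 10).
Data: 12 successes in 31 trials. The binomial likelihood contributes p^12(1−p)^19, so the posterior is Beta(5+12, 10+19) = Beta(17, 29).
For Beta(a, b) with a, b > 1 the mode is (a−1)/(a+b−2) = 16/44 ≈ 0.364.

p̂_MAP = 0.364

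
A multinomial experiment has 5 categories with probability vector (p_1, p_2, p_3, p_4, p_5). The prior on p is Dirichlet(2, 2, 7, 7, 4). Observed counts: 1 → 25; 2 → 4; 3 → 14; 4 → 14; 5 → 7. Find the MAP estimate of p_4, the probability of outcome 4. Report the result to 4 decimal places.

The posterior is Dirichlet(αᵢ + nᵢ) = Dirichlet(27, 6, 21, 21, 11).
For a Dirichlet(a₁,…,a_K) with all aᵢ > 1, the mode has j-th component (aⱼ − 1)/(Σaᵢ − K).
Here Σaᵢ = 86 and K = 5, so p_4 = (21 − 1)/(86 − 5) = 20/81 ≈ 0.2469.

MAP estimate: 0.2469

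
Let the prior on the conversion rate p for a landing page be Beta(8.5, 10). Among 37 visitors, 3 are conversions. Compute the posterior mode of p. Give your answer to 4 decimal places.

Prior: Beta(8.5, 10).
Data: 3 successes in 37 trials. The binomial likelihood contributes p^3(1−p)^34, so the posterior is Beta(8.5+3, 10+34) = Beta(11.5, 44).
For Beta(a, b) with a, b > 1 the mode is (a−1)/(a+b−2) = 10.5/53.5 ≈ 0.1963.

p̂_MAP = 0.1963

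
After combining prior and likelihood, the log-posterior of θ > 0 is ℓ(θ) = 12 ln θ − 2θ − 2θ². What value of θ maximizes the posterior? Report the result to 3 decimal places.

θ̂_MAP = 1.500

ℓ'(θ) = 12/θ − 2 − 4θ. Setting this to zero and multiplying by θ: 4θ² + 2θ − 12 = 0.
θ = (−2 + √(2² + 4·4·12)) / (2·4) = (−2 + √196) / 8 = (−2 + 14)/8 = 3/2.
ℓ''(θ) = −12/θ² − 4 < 0, confirming a maximum.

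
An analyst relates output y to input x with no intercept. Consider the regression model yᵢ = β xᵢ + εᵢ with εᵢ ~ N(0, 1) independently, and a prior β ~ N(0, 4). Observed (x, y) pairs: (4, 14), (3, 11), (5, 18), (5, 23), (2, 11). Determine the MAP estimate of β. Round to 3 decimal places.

log p(β | y) = −Σ(yᵢ − βxᵢ)²/(2·1) − β²/(2·4) + const.
Setting the derivative to zero: Σxᵢ(yᵢ − βxᵢ)/1 − β/4 = 0, so β = Σxᵢyᵢ / (Σxᵢ² + σ²/τ²).
Σxᵢyᵢ = 4·14 + 3·11 + 5·18 + 5·23 + 2·11 = 316; Σxᵢ² = 79; σ²/τ² = 0.25.
β̂_MAP = 316 / (79 + 0.25) = 316/79.25 ≈ 3.987.

β̂_MAP = 3.987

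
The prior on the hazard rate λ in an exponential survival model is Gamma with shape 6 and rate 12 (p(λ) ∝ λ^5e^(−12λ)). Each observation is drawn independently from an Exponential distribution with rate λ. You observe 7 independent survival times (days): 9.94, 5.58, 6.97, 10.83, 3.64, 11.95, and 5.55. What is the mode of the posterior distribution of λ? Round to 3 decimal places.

λ̂_MAP = 0.181

The Exponential(rate=λ) likelihood is ∝ λ^n e^(−λΣtᵢ). Here n = 7 and Σtᵢ = 9.94 + 5.58 + 6.97 + 10.83 + 3.64 + 11.95 + 5.55 = 54.46.
Posterior ∝ λ^5e^(−12λ) · λ^7e^(−54.46λ) = λ^12e^(−66.46λ), i.e. Gamma(13, 66.46).
Mode = (a−1)/b = 12/66.46 ≈ 0.181.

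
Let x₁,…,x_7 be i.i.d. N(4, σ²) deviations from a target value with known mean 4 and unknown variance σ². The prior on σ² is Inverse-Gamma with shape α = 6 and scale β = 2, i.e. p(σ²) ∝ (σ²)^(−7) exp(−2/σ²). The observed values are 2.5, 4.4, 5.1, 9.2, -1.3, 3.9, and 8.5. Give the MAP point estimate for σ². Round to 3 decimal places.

σ̂²_MAP = 3.953

Sum of squared deviations about the known mean: SS = (2.5−4)² + (4.4−4)² + (5.1−4)² + (9.2−4)² + (-1.3−4)² + (3.9−4)² + (8.5−4)² = 79.01.
The Normal likelihood contributes (σ²)^(−n/2) exp(−SS/(2σ²)), so the posterior is Inverse-Gamma(α + n/2, β + SS/2) = Inverse-Gamma(9.5, 41.505).
The mode of Inverse-Gamma(a, b) is b/(a+1) = 41.505/10.5 ≈ 3.953.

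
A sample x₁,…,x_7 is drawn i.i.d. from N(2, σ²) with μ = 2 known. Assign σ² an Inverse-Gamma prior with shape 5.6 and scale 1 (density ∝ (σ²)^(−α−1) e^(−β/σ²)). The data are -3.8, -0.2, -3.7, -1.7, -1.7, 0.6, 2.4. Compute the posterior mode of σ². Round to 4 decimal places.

Sum of squared deviations about the known mean: SS = (-3.8−2)² + (-0.2−2)² + (-3.7−2)² + (-1.7−2)² + (-1.7−2)² + (0.6−2)² + (2.4−2)² = 100.47.
The Normal likelihood contributes (σ²)^(−n/2) exp(−SS/(2σ²)), so the posterior is Inverse-Gamma(α + n/2, β + SS/2) = Inverse-Gamma(9.1, 51.235).
The mode of Inverse-Gamma(a, b) is b/(a+1) = 51.235/10.1 ≈ 5.0728.

σ̂²_MAP = 5.0728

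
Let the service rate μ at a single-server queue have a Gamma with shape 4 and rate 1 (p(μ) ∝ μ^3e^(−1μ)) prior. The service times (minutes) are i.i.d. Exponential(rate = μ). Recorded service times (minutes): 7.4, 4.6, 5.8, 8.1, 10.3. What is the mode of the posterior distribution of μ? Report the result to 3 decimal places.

μ̂_MAP = 0.215

The Exponential(rate=μ) likelihood is ∝ μ^n e^(−μΣtᵢ). Here n = 5 and Σtᵢ = 7.4 + 4.6 + 5.8 + 8.1 + 10.3 = 36.2.
Posterior ∝ μ^3e^(−1μ) · μ^5e^(−36.2μ) = μ^8e^(−37.2μ), i.e. Gamma(9, 37.2).
Mode = (a−1)/b = 8/37.2 ≈ 0.215.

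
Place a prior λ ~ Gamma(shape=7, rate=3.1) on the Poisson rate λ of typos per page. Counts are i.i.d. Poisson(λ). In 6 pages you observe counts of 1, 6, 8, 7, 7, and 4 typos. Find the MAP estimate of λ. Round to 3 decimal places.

Σxᵢ = 1+6+8+7+7+4 = 33, with n = 6.
Posterior ∝ λ^6e^(−3.1λ) · λ^33e^(−6λ) = λ^39e^(−9.1λ), i.e. Gamma(shape=40, rate=9.1).
The mode of a Gamma(a, b) with a ≥ 1 (shape–rate) is (a−1)/b = 39/9.1 ≈ 4.286.

λ̂_MAP = 4.286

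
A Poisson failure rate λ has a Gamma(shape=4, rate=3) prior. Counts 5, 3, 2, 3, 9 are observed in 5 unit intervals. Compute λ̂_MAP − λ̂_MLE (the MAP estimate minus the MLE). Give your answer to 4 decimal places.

MAP − MLE = -1.2750

Σxᵢ = 22. Posterior is Gamma(26, 8); MAP = (26−1)/8 = 25/8 ≈ 3.12500.
MLE = x̄ = 22/5 ≈ 4.40000.
Difference = 25/8 − 22/5 = -51/40 ≈ -1.2750.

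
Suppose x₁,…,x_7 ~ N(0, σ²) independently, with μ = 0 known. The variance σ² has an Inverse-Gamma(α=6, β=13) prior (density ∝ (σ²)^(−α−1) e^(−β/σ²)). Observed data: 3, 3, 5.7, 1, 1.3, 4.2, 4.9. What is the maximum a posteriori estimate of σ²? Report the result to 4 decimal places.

Sum of squared deviations about the known mean: SS = (3−0)² + (3−0)² + (5.7−0)² + (1−0)² + (1.3−0)² + (4.2−0)² + (4.9−0)² = 94.83.
The Normal likelihood contributes (σ²)^(−n/2) exp(−SS/(2σ²)), so the posterior is Inverse-Gamma(α + n/2, β + SS/2) = Inverse-Gamma(9.5, 60.415).
The mode of Inverse-Gamma(a, b) is b/(a+1) = 60.415/10.5 ≈ 5.7538.

σ̂²_MAP = 5.7538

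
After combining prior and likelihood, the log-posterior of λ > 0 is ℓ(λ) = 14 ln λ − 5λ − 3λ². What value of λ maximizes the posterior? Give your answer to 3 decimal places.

λ̂_MAP = 1.167

ℓ'(λ) = 14/λ − 5 − 6λ. Setting this to zero and multiplying by λ: 6λ² + 5λ − 14 = 0.
λ = (−5 + √(5² + 4·6·14)) / (2·6) = (−5 + √361) / 12 = (−5 + 19)/12 = 7/6.
ℓ''(λ) = −14/λ² − 6 < 0, confirming a maximum.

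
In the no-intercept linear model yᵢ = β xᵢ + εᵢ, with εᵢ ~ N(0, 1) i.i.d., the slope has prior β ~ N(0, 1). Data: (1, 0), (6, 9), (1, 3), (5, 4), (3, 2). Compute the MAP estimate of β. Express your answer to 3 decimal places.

log p(β | y) = −Σ(yᵢ − βxᵢ)²/(2·1) − β²/(2·1) + const.
Setting the derivative to zero: Σxᵢ(yᵢ − βxᵢ)/1 − β/1 = 0, so β = Σxᵢyᵢ / (Σxᵢ² + σ²/τ²).
Σxᵢyᵢ = 1·0 + 6·9 + 1·3 + 5·4 + 3·2 = 83; Σxᵢ² = 72; σ²/τ² = 1.
β̂_MAP = 83 / (72 + 1) = 83/73 ≈ 1.137.

β̂_MAP = 1.137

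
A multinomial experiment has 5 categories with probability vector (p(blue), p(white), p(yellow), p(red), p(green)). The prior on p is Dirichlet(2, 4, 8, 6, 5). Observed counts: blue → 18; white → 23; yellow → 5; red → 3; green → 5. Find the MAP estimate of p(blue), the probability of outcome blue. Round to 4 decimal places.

MAP estimate of p(blue) = 0.2568

The posterior is Dirichlet(αᵢ + nᵢ) = Dirichlet(20, 27, 13, 9, 10).
For a Dirichlet(a₁,…,a_K) with all aᵢ > 1, the mode has j-th component (aⱼ − 1)/(Σaᵢ − K).
Here Σaᵢ = 79 and K = 5, so p(blue) = (20 − 1)/(79 − 5) = 19/74 ≈ 0.2568.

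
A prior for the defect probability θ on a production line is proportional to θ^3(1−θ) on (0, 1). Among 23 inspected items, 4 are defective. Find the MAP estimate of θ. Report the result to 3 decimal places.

The prior density ∝ θ^3(1−θ)^1 is the kernel of Beta(4, 2).
Data: 4 successes in 23 trials. The binomial likelihood contributes θ^4(1−θ)^19, so the posterior is Beta(4+4, 2+19) = Beta(8, 21).
For Beta(a, b) with a, b > 1 the mode is (a−1)/(a+b−2) = 7/27 ≈ 0.259.

θ̂_MAP = 0.259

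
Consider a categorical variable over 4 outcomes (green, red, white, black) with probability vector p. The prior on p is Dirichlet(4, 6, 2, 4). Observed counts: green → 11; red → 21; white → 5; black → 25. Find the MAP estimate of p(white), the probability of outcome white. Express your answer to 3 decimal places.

MAP estimate of p(white) = 0.081

The posterior is Dirichlet(αᵢ + nᵢ) = Dirichlet(15, 27, 7, 29).
For a Dirichlet(a₁,…,a_K) with all aᵢ > 1, the mode has j-th component (aⱼ − 1)/(Σaᵢ − K).
Here Σaᵢ = 78 and K = 4, so p(white) = (7 − 1)/(78 − 4) = 6/74 ≈ 0.081.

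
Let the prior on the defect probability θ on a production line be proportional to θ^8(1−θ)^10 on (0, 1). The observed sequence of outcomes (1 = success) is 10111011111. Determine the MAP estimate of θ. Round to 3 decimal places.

θ̂_MAP = 0.586

The prior density ∝ θ^8(1−θ)^10 is the kernel of Beta(9, 11).
Data: 9 successes in 11 trials (from the sequence). The binomial likelihood contributes θ^9(1−θ)^2, so the posterior is Beta(9+9, 11+2) = Beta(18, 13).
For Beta(a, b) with a, b > 1 the mode is (a−1)/(a+b−2) = 17/29 ≈ 0.586.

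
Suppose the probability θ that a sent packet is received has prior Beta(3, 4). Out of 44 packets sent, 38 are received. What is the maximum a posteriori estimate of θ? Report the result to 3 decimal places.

Prior: Beta(3, 4).
Data: 38 successes in 44 trials. The binomial likelihood contributes θ^38(1−θ)^6, so the posterior is Beta(3+38, 4+6) = Beta(41, 10).
For Beta(a, b) with a, b > 1 the mode is (a−1)/(a+b−2) = 40/49 ≈ 0.816.

θ̂_MAP = 0.816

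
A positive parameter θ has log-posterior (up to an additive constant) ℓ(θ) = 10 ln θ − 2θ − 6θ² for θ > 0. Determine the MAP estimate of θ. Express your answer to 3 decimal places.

θ̂_MAP = 0.833

ℓ'(θ) = 10/θ − 2 − 12θ. Setting this to zero and multiplying by θ: 12θ² + 2θ − 10 = 0.
θ = (−2 + √(2² + 4·12·10)) / (2·12) = (−2 + √484) / 24 = (−2 + 22)/24 = 5/6.
ℓ''(θ) = −10/θ² − 12 < 0, confirming a maximum.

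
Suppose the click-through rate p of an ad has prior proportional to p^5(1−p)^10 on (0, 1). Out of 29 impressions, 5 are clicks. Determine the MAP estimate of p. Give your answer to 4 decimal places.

The prior density ∝ p^5(1−p)^10 is the kernel of Beta(6, 11).
Data: 5 successes in 29 trials. The binomial likelihood contributes p^5(1−p)^24, so the posterior is Beta(6+5, 11+24) = Beta(11, 35).
For Beta(a, b) with a, b > 1 the mode is (a−1)/(a+b−2) = 10/44 ≈ 0.2273.

p̂_MAP = 0.2273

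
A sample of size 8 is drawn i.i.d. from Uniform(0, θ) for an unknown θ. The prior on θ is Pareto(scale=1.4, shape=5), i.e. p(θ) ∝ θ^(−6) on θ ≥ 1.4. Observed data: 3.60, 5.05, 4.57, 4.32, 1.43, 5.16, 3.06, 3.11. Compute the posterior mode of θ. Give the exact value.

θ̂_MAP = 5.16

The Uniform(0, θ) likelihood is θ^(−n) for θ ≥ max(xᵢ), zero otherwise. Here max(xᵢ) = 5.16.
Posterior ∝ θ^(−6) · θ^(−8) = θ^(−14) on θ ≥ max(1.4, 5.16) = 5.16.
This density is strictly decreasing in θ, so the posterior mode lies at the lower boundary of the support.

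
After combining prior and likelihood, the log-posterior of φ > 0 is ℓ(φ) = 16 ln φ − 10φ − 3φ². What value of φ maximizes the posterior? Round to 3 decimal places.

ℓ'(φ) = 16/φ − 10 − 6φ. Setting this to zero and multiplying by φ: 6φ² + 10φ − 16 = 0.
φ = (−10 + √(10² + 4·6·16)) / (2·6) = (−10 + √484) / 12 = (−10 + 22)/12 = 1.
ℓ''(φ) = −16/φ² − 6 < 0, confirming a maximum.

φ̂_MAP = 1.000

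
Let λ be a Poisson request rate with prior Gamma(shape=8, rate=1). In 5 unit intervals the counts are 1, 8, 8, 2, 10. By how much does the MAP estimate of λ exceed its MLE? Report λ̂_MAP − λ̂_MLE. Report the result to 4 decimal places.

MAP − MLE = 0.2000

Σxᵢ = 29. Posterior is Gamma(37, 6); MAP = (37−1)/6 = 36/6 ≈ 6.00000.
MLE = x̄ = 29/5 ≈ 5.80000.
Difference = 36/6 − 29/5 = 1/5 ≈ 0.2000.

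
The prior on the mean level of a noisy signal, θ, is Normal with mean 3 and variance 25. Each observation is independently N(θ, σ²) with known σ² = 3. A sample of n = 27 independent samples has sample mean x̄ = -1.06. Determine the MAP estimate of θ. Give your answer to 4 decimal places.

θ̂_MAP = -1.0420

n = 27, x̄ = -1.06.
For a Normal prior and Normal likelihood with known variance, the posterior is Normal; its mode equals its mean, the precision-weighted average.
Prior precision 1/σ₀² = 1/25 = 0.04; data precision n/σ² = 27/3 = 9.
θ̂ = (0.04·3 + 9·(-1.06)) / (0.04 + 9) = (-9.42)/9.04 = -471/452 ≈ -1.0420.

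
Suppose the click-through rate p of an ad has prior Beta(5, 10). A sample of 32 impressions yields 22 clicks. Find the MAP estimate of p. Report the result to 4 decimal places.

Prior: Beta(5, 10).
Data: 22 successes in 32 trials. The binomial likelihood contributes p^22(1−p)^10, so the posterior is Beta(5+22, 10+10) = Beta(27, 20).
For Beta(a, b) with a, b > 1 the mode is (a−1)/(a+b−2) = 26/45 ≈ 0.5778.

p̂_MAP = 0.5778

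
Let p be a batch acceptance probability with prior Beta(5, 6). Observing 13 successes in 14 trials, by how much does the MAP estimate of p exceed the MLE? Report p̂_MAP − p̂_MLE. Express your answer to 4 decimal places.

Posterior is Beta(18, 7); MAP = (18−1)/(25−2) = 17/23 ≈ 0.73913.
MLE ignores the prior: p̂_MLE = k/n = 13/14 ≈ 0.92857.
Difference = 17/23 − 13/14 = -61/322 ≈ -0.1894.

MAP − MLE = -0.1894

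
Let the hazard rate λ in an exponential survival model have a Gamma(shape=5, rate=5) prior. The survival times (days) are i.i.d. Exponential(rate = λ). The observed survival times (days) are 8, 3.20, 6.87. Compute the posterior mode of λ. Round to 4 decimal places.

λ̂_MAP = 0.3034

The Exponential(rate=λ) likelihood is ∝ λ^n e^(−λΣtᵢ). Here n = 3 and Σtᵢ = 8 + 3.20 + 6.87 = 18.07.
Posterior ∝ λ^4e^(−5λ) · λ^3e^(−18.07λ) = λ^7e^(−23.07λ), i.e. Gamma(8, 23.07).
Mode = (a−1)/b = 7/23.07 ≈ 0.3034.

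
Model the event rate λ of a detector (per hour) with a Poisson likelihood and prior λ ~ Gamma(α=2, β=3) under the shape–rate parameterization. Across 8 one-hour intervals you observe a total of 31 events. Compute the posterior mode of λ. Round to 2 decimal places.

Σxᵢ = 31, n = 8.
Posterior ∝ λe^(−3λ) · λ^31e^(−8λ) = λ^32e^(−11λ), i.e. Gamma(shape=33, rate=11).
The mode of a Gamma(a, b) with a ≥ 1 (shape–rate) is (a−1)/b = 32/11 ≈ 2.91.

λ̂_MAP = 2.91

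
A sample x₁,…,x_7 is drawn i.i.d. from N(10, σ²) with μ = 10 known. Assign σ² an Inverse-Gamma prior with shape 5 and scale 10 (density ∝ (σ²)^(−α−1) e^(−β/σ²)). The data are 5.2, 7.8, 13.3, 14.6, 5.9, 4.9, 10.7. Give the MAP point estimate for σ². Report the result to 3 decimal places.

Sum of squared deviations about the known mean: SS = (5.2−10)² + (7.8−10)² + (13.3−10)² + (14.6−10)² + (5.9−10)² + (4.9−10)² + (10.7−10)² = 103.24.
The Normal likelihood contributes (σ²)^(−n/2) exp(−SS/(2σ²)), so the posterior is Inverse-Gamma(α + n/2, β + SS/2) = Inverse-Gamma(8.5, 61.62).
The mode of Inverse-Gamma(a, b) is b/(a+1) = 61.62/9.5 ≈ 6.486.

σ̂²_MAP = 6.486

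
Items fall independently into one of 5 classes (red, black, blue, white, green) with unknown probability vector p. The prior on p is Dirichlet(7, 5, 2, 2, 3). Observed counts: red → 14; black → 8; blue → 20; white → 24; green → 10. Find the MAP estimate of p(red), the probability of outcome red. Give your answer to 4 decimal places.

The posterior is Dirichlet(αᵢ + nᵢ) = Dirichlet(21, 13, 22, 26, 13).
For a Dirichlet(a₁,…,a_K) with all aᵢ > 1, the mode has j-th component (aⱼ − 1)/(Σaᵢ − K).
Here Σaᵢ = 95 and K = 5, so p(red) = (21 − 1)/(95 − 5) = 20/90 ≈ 0.2222.

MAP estimate of p(red) = 0.2222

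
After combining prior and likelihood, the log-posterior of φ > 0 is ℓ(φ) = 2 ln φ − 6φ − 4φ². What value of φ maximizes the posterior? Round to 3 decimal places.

ℓ'(φ) = 2/φ − 6 − 8φ. Setting this to zero and multiplying by φ: 8φ² + 6φ − 2 = 0.
φ = (−6 + √(6² + 4·8·2)) / (2·8) = (−6 + √100) / 16 = (−6 + 10)/16 = 1/4.
ℓ''(φ) = −2/φ² − 8 < 0, confirming a maximum.

φ̂_MAP = 0.250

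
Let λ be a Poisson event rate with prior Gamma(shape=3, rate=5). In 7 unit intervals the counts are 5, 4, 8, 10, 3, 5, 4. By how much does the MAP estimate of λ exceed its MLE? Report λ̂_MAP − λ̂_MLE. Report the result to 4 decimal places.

MAP − MLE = -2.1548

Σxᵢ = 39. Posterior is Gamma(42, 12); MAP = (42−1)/12 = 41/12 ≈ 3.41667.
MLE = x̄ = 39/7 ≈ 5.57143.
Difference = 41/12 − 39/7 = -181/84 ≈ -2.1548.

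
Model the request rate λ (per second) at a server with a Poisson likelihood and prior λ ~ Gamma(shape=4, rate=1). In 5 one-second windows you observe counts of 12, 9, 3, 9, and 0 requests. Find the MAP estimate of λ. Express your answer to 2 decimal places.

Σxᵢ = 12+9+3+9+0 = 33, with n = 5.
Posterior ∝ λ^3e^(−1λ) · λ^33e^(−5λ) = λ^36e^(−6λ), i.e. Gamma(shape=37, rate=6).
The mode of a Gamma(a, b) with a ≥ 1 (shape–rate) is (a−1)/b = 36/6 ≈ 6.00.

λ̂_MAP = 6.00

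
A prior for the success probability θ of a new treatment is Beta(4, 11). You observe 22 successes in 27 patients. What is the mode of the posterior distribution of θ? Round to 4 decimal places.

Prior: Beta(4, 11).
Data: 22 successes in 27 trials. The binomial likelihood contributes θ^22(1−θ)^5, so the posterior is Beta(4+22, 11+5) = Beta(26, 16).
For Beta(a, b) with a, b > 1 the mode is (a−1)/(a+b−2) = 25/40 ≈ 0.6250.

θ̂_MAP = 0.6250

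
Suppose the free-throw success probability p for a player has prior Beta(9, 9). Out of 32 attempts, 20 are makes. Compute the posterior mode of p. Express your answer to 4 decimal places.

p̂_MAP = 0.5833

Prior: Beta(9, 9).
Data: 20 successes in 32 trials. The binomial likelihood contributes p^20(1−p)^12, so the posterior is Beta(9+20, 9+12) = Beta(29, 21).
For Beta(a, b) with a, b > 1 the mode is (a−1)/(a+b−2) = 28/48 ≈ 0.5833.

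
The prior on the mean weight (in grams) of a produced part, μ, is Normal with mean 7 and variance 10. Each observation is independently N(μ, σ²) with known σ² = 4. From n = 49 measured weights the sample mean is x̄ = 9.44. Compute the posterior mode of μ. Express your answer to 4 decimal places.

μ̂_MAP = 9.4202

n = 49, x̄ = 9.44.
For a Normal prior and Normal likelihood with known variance, the posterior is Normal; its mode equals its mean, the precision-weighted average.
Prior precision 1/σ₀² = 1/10 = 0.1; data precision n/σ² = 49/4 = 12.25.
μ̂ = (0.1·7 + 12.25·9.44) / (0.1 + 12.25) = 116.34/12.35 = 11634/1235 ≈ 9.4202.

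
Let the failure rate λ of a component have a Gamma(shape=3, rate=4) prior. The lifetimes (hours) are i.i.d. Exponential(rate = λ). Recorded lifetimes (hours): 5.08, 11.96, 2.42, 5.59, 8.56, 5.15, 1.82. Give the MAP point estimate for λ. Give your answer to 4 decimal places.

The Exponential(rate=λ) likelihood is ∝ λ^n e^(−λΣtᵢ). Here n = 7 and Σtᵢ = 5.08 + 11.96 + 2.42 + 5.59 + 8.56 + 5.15 + 1.82 = 40.58.
Posterior ∝ λ^2e^(−4λ) · λ^7e^(−40.58λ) = λ^9e^(−44.58λ), i.e. Gamma(10, 44.58).
Mode = (a−1)/b = 9/44.58 ≈ 0.2019.

λ̂_MAP = 0.2019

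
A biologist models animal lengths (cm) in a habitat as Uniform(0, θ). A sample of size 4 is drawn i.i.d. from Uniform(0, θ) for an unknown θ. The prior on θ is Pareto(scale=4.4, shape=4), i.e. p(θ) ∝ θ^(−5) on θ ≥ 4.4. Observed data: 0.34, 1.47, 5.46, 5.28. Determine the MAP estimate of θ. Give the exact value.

The Uniform(0, θ) likelihood is θ^(−n) for θ ≥ max(xᵢ), zero otherwise. Here max(xᵢ) = 5.46.
Posterior ∝ θ^(−5) · θ^(−4) = θ^(−9) on θ ≥ max(4.4, 5.46) = 5.46.
This density is strictly decreasing in θ, so the posterior mode lies at the lower boundary of the support.

θ̂_MAP = 5.46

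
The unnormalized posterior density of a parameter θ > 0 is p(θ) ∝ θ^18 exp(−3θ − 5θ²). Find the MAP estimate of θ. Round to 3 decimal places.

θ̂_MAP = 1.200

ℓ'(θ) = 18/θ − 3 − 10θ. Setting this to zero and multiplying by θ: 10θ² + 3θ − 18 = 0.
θ = (−3 + √(3² + 4·10·18)) / (2·10) = (−3 + √729) / 20 = (−3 + 27)/20 = 6/5.
ℓ''(θ) = −18/θ² − 10 < 0, confirming a maximum.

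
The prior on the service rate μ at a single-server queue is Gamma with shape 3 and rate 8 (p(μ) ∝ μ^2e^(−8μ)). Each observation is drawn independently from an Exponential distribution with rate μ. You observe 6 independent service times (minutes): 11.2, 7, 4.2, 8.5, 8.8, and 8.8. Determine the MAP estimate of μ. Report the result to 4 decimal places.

μ̂_MAP = 0.1416

The Exponential(rate=μ) likelihood is ∝ μ^n e^(−μΣtᵢ). Here n = 6 and Σtᵢ = 11.2 + 7 + 4.2 + 8.5 + 8.8 + 8.8 = 48.5.
Posterior ∝ μ^2e^(−8μ) · μ^6e^(−48.5μ) = μ^8e^(−56.5μ), i.e. Gamma(9, 56.5).
Mode = (a−1)/b = 8/56.5 ≈ 0.1416.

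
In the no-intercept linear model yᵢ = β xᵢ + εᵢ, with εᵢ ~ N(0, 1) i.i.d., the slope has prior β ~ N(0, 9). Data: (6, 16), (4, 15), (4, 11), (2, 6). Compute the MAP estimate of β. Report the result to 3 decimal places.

β̂_MAP = 2.940

log p(β | y) = −Σ(yᵢ − βxᵢ)²/(2·1) − β²/(2·9) + const.
Setting the derivative to zero: Σxᵢ(yᵢ − βxᵢ)/1 − β/9 = 0, so β = Σxᵢyᵢ / (Σxᵢ² + σ²/τ²).
Σxᵢyᵢ = 6·16 + 4·15 + 4·11 + 2·6 = 212; Σxᵢ² = 72; σ²/τ² = 1/9.
β̂_MAP = 212 / (72 + 1/9) = 212/(649/9) = 1908/649 ≈ 2.940.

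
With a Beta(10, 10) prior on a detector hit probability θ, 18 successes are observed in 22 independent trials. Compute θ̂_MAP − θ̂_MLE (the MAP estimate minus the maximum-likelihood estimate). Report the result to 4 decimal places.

MAP − MLE = -0.1432

Posterior is Beta(28, 14); MAP = (28−1)/(42−2) = 27/40 ≈ 0.67500.
MLE ignores the prior: θ̂_MLE = k/n = 18/22 ≈ 0.81818.
Difference = 27/40 − 18/22 = -63/440 ≈ -0.1432.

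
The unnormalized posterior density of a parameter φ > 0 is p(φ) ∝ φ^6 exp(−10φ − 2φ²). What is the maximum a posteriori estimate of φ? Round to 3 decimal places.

ℓ'(φ) = 6/φ − 10 − 4φ. Setting this to zero and multiplying by φ: 4φ² + 10φ − 6 = 0.
φ = (−10 + √(10² + 4·4·6)) / (2·4) = (−10 + √196) / 8 = (−10 + 14)/8 = 1/2.
ℓ''(φ) = −6/φ² − 4 < 0, confirming a maximum.

φ̂_MAP = 0.500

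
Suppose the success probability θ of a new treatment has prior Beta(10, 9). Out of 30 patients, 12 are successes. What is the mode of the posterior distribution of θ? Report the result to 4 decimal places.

Prior: Beta(10, 9).
Data: 12 successes in 30 trials. The binomial likelihood contributes θ^12(1−θ)^18, so the posterior is Beta(10+12, 9+18) = Beta(22, 27).
For Beta(a, b) with a, b > 1 the mode is (a−1)/(a+b−2) = 21/47 ≈ 0.4468.

θ̂_MAP = 0.4468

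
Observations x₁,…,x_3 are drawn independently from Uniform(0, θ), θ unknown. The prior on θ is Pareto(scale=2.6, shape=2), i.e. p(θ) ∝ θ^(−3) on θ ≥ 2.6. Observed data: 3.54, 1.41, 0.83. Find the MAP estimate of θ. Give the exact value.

The Uniform(0, θ) likelihood is θ^(−n) for θ ≥ max(xᵢ), zero otherwise. Here max(xᵢ) = 3.54.
Posterior ∝ θ^(−3) · θ^(−3) = θ^(−6) on θ ≥ max(2.6, 3.54) = 3.54.
This density is strictly decreasing in θ, so the posterior mode lies at the lower boundary of the support.

θ̂_MAP = 3.54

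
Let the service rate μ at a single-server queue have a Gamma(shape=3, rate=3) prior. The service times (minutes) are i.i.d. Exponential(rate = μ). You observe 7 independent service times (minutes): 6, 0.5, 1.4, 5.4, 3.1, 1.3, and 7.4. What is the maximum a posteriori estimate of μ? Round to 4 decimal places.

μ̂_MAP = 0.3203

The Exponential(rate=μ) likelihood is ∝ μ^n e^(−μΣtᵢ). Here n = 7 and Σtᵢ = 6 + 0.5 + 1.4 + 5.4 + 3.1 + 1.3 + 7.4 = 25.1.
Posterior ∝ μ^2e^(−3μ) · μ^7e^(−25.1μ) = μ^9e^(−28.1μ), i.e. Gamma(10, 28.1).
Mode = (a−1)/b = 9/28.1 ≈ 0.3203.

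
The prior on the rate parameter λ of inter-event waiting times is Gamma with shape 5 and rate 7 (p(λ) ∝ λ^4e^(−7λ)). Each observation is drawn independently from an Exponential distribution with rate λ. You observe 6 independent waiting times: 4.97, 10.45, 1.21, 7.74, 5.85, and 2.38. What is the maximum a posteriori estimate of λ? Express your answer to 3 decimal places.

λ̂_MAP = 0.253

The Exponential(rate=λ) likelihood is ∝ λ^n e^(−λΣtᵢ). Here n = 6 and Σtᵢ = 4.97 + 10.45 + 1.21 + 7.74 + 5.85 + 2.38 = 32.60.
Posterior ∝ λ^4e^(−7λ) · λ^6e^(−32.60λ) = λ^10e^(−39.60λ), i.e. Gamma(11, 39.60).
Mode = (a−1)/b = 10/39.60 ≈ 0.253.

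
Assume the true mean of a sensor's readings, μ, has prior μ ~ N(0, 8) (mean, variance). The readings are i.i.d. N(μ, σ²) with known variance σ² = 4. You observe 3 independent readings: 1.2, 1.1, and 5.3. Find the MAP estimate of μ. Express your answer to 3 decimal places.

μ̂_MAP = 2.171

n = 3; x̄ = (1.2 + 1.1 + 5.3)/3 = 7.6/3 = 38/15 ≈ 2.5333.
For a Normal prior and Normal likelihood with known variance, the posterior is Normal; its mode equals its mean, the precision-weighted average.
Prior precision 1/σ₀² = 1/8 = 0.125; data precision n/σ² = 3/4 = 0.75.
μ̂ = (0.125·0 + 0.75·(38/15)) / (0.125 + 0.75) = 1.9/0.875 = 76/35 ≈ 2.171.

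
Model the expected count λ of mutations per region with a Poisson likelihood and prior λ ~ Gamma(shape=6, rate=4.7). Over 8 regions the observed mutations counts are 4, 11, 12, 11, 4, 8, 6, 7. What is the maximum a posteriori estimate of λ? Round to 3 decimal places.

Σxᵢ = 4+11+12+11+4+8+6+7 = 63, with n = 8.
Posterior ∝ λ^5e^(−4.7λ) · λ^63e^(−8λ) = λ^68e^(−12.7λ), i.e. Gamma(shape=69, rate=12.7).
The mode of a Gamma(a, b) with a ≥ 1 (shape–rate) is (a−1)/b = 68/12.7 ≈ 5.354.

λ̂_MAP = 5.354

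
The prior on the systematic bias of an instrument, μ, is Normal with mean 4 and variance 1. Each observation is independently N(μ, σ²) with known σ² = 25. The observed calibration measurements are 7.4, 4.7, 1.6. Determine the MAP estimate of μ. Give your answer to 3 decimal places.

μ̂_MAP = 4.061

n = 3; x̄ = (7.4 + 4.7 + 1.6)/3 = 13.7/3 = 137/30 ≈ 4.5667.
For a Normal prior and Normal likelihood with known variance, the posterior is Normal; its mode equals its mean, the precision-weighted average.
Prior precision 1/σ₀² = 1/1 = 1; data precision n/σ² = 3/25 = 0.12.
μ̂ = (1·4 + 0.12·(137/30)) / (1 + 0.12) = 4.548/1.12 = 1137/280 ≈ 4.061.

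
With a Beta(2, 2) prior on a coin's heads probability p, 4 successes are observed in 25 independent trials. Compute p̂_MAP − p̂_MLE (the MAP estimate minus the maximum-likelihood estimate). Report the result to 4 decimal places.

MAP − MLE = 0.0252

Posterior is Beta(6, 23); MAP = (6−1)/(29−2) = 5/27 ≈ 0.18519.
MLE ignores the prior: p̂_MLE = k/n = 4/25 ≈ 0.16000.
Difference = 5/27 − 4/25 = 17/675 ≈ 0.0252.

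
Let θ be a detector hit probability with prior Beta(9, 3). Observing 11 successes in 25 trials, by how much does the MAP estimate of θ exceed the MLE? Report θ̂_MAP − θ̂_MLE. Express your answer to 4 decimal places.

MAP − MLE = 0.1029

Posterior is Beta(20, 17); MAP = (20−1)/(37−2) = 19/35 ≈ 0.54286.
MLE ignores the prior: θ̂_MLE = k/n = 11/25 ≈ 0.44000.
Difference = 19/35 − 11/25 = 18/175 ≈ 0.1029.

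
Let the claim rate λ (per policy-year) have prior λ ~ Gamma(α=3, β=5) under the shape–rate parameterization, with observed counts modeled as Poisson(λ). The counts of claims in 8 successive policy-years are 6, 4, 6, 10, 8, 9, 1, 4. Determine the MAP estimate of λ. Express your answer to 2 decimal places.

λ̂_MAP = 3.85

Σxᵢ = 6+4+6+10+8+9+1+4 = 48, with n = 8.
Posterior ∝ λ^2e^(−5λ) · λ^48e^(−8λ) = λ^50e^(−13λ), i.e. Gamma(shape=51, rate=13).
The mode of a Gamma(a, b) with a ≥ 1 (shape–rate) is (a−1)/b = 50/13 ≈ 3.85.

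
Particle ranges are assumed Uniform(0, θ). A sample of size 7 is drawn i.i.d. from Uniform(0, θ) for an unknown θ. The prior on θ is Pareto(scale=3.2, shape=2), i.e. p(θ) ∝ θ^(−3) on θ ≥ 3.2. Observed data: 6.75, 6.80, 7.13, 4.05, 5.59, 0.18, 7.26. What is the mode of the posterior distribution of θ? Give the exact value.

θ̂_MAP = 7.26

The Uniform(0, θ) likelihood is θ^(−n) for θ ≥ max(xᵢ), zero otherwise. Here max(xᵢ) = 7.26.
Posterior ∝ θ^(−3) · θ^(−7) = θ^(−10) on θ ≥ max(3.2, 7.26) = 7.26.
This density is strictly decreasing in θ, so the posterior mode lies at the lower boundary of the support.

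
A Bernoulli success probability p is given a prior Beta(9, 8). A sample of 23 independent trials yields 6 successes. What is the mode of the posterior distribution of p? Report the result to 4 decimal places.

p̂_MAP = 0.3684

Prior: Beta(9, 8).
Data: 6 successes in 23 trials. The binomial likelihood contributes p^6(1−p)^17, so the posterior is Beta(9+6, 8+17) = Beta(15, 25).
For Beta(a, b) with a, b > 1 the mode is (a−1)/(a+b−2) = 14/38 ≈ 0.3684.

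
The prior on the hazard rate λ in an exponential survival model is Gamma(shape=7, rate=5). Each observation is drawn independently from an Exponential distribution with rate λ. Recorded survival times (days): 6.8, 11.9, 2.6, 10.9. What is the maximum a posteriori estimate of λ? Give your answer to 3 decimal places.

The Exponential(rate=λ) likelihood is ∝ λ^n e^(−λΣtᵢ). Here n = 4 and Σtᵢ = 6.8 + 11.9 + 2.6 + 10.9 = 32.2.
Posterior ∝ λ^6e^(−5λ) · λ^4e^(−32.2λ) = λ^10e^(−37.2λ), i.e. Gamma(11, 37.2).
Mode = (a−1)/b = 10/37.2 ≈ 0.269.

λ̂_MAP = 0.269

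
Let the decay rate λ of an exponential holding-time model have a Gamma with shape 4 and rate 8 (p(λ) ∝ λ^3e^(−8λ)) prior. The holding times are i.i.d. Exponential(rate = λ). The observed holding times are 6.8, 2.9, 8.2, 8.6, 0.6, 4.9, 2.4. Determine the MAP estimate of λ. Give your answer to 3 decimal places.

λ̂_MAP = 0.236

The Exponential(rate=λ) likelihood is ∝ λ^n e^(−λΣtᵢ). Here n = 7 and Σtᵢ = 6.8 + 2.9 + 8.2 + 8.6 + 0.6 + 4.9 + 2.4 = 34.4.
Posterior ∝ λ^3e^(−8λ) · λ^7e^(−34.4λ) = λ^10e^(−42.4λ), i.e. Gamma(11, 42.4).
Mode = (a−1)/b = 10/42.4 ≈ 0.236.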